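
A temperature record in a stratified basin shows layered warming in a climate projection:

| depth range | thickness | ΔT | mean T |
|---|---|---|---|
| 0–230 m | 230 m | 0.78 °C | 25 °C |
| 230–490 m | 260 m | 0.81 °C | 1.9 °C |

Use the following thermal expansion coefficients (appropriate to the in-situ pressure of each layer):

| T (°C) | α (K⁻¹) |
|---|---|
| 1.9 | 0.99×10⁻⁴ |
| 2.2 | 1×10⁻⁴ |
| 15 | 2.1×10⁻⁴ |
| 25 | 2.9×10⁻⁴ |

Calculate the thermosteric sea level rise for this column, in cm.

Layer 1 at 25 °C → α = 2.9×10⁻⁴ K⁻¹
Layer 2 at 1.9 °C → α = 0.99×10⁻⁴ K⁻¹
Layer 1: 2.9×10⁻⁴ × 230 × 0.78 = 0.052026 m
Layer 2: 0.81 × 260 × 0.99×10⁻⁴ = 0.0208494 m
Δh = 0.052026 + 0.0208494 = 0.0728754 m ≈ 7.29 cm

Δh ≈ 7.29 cm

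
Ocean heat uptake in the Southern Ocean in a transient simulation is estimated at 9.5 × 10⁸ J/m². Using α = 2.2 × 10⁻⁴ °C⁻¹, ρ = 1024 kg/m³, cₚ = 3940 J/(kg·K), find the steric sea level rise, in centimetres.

5.2 cm of thermosteric rise

Δh = αQ/(ρcₚ) = 2.2×10⁻⁴ × 9.5×10⁸ / (1024 × 3940) ≈ 0.051802 m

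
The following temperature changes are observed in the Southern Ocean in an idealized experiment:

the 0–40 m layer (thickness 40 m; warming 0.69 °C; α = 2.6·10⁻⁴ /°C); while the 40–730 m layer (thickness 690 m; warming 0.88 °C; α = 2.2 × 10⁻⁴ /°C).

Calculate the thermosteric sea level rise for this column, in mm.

about 141 mm

40 × 2.6×10⁻⁴ × 0.69 = 0.007176 m
0.88 × 2.2×10⁻⁴ × 690 = 0.133584 m
Δh = 0.007176 + 0.133584 = 0.14076 m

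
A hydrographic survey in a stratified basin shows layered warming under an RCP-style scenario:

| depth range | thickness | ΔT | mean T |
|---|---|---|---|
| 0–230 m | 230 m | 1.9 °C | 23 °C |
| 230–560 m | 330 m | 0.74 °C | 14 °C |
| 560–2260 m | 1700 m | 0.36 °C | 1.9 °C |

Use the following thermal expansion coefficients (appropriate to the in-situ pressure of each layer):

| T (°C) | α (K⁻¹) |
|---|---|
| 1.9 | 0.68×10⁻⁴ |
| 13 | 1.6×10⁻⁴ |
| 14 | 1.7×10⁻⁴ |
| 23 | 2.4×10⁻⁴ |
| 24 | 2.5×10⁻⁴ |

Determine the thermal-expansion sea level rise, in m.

0.188 m

Layer 1 at 23 °C → α = 2.4×10⁻⁴ K⁻¹
Layer 2 at 14 °C → α = 1.7×10⁻⁴ K⁻¹
Layer 3 at 1.9 °C → α = 0.68×10⁻⁴ K⁻¹
Layer 1: 2.4×10⁻⁴ × 230 × 1.9 = 0.10488 m
0.74 × 1.7×10⁻⁴ × 330 = 0.041514 m
Layer 3: 1700 × 0.68×10⁻⁴ × 0.36 = 0.041616 m
Δh = 0.10488 + 0.041514 + 0.041616 = 0.18801 m ≈ 0.188 m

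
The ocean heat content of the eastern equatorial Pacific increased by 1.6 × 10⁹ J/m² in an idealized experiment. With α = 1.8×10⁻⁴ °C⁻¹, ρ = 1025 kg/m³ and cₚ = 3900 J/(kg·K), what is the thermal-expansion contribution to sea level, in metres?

Δh ≈ 0.0720 m

Δh = αQ/(ρcₚ) = 1.8×10⁻⁴ × 1.6×10⁹ / (1025 × 3900) ≈ 0.072045 m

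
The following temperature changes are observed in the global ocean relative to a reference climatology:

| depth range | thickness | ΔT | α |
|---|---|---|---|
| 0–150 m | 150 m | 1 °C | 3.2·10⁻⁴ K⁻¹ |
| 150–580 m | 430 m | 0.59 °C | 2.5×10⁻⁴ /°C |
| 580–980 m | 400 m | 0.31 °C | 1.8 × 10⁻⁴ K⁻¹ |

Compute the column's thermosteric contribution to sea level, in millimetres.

Δh ≈ 134 mm

Layer 1: 3.2×10⁻⁴ × 150 × 1 = 0.04800 m
2.5×10⁻⁴ × 430 × 0.59 = 0.063425 m
Layer 3: 400 × 0.31 × 1.8×10⁻⁴ = 0.02232 m
Δh = 0.04800 + 0.063425 + 0.02232 = 0.133745 m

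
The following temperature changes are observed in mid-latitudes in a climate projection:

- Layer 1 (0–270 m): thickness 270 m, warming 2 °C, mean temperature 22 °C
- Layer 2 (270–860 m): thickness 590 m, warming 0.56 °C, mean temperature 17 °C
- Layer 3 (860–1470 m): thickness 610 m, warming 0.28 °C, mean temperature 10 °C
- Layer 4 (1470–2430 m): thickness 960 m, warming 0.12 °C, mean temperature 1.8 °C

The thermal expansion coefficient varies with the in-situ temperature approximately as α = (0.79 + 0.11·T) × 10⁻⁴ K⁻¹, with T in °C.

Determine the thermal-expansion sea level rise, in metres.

Layer 1: α = (0.79 + 0.11×22)×10⁻⁴ = 3.21×10⁻⁴ K⁻¹
Layer 2: α = (0.79 + 0.11×17)×10⁻⁴ = 2.66×10⁻⁴ K⁻¹
Layer 3: α = (0.79 + 0.11×10)×10⁻⁴ = 1.89×10⁻⁴ K⁻¹
Layer 4: α = (0.79 + 0.11×1.8)×10⁻⁴ = 0.988×10⁻⁴ K⁻¹
Layer 1: 2 × 3.21×10⁻⁴ × 270 = 0.17334 m
0.56 × 2.66×10⁻⁴ × 590 = 0.0878864 m
0.28 × 610 × 1.89×10⁻⁴ = 0.0322812 m
Layer 4: 0.12 × 960 × 0.988×10⁻⁴ = 0.01138176 m
Δh = 0.17334 + 0.0878864 + 0.0322812 + 0.01138176 = 0.30488936 m

about 0.30 m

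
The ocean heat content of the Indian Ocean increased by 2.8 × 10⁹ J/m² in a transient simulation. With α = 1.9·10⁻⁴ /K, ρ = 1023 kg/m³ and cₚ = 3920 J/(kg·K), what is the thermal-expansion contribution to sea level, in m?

about 0.133 m

Δh = αQ/(ρcₚ) = 1.9×10⁻⁴ × 2.8×10⁹ / (1023 × 3920) ≈ 0.13266 m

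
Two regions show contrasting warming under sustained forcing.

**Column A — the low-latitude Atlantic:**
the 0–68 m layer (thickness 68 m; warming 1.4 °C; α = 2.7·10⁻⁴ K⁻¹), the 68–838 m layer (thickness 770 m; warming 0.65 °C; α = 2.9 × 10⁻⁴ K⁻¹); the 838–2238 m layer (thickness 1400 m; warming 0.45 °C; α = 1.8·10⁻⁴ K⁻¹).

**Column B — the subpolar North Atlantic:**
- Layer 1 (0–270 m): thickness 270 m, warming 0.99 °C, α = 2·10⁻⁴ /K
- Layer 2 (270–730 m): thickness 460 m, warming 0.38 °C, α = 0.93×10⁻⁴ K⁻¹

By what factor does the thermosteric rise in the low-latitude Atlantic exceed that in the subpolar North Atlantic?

A 0–68 m: 1.4 × 2.7×10⁻⁴ × 68 = 0.025704 m
A 770 × 2.9×10⁻⁴ × 0.65 = 0.145145 m
A 838–2238 m: 1.8×10⁻⁴ × 1400 × 0.45 = 0.11340 m
A total: 0.284249 m
B Layer 1: 0.99 × 270 × 2×10⁻⁴ = 0.05346 m
B Layer 2: 0.38 × 0.93×10⁻⁴ × 460 = 0.0162564 m
B total: 0.0697164 m
Ratio: 0.284249 / 0.0697164 ≈ 4.077

4.1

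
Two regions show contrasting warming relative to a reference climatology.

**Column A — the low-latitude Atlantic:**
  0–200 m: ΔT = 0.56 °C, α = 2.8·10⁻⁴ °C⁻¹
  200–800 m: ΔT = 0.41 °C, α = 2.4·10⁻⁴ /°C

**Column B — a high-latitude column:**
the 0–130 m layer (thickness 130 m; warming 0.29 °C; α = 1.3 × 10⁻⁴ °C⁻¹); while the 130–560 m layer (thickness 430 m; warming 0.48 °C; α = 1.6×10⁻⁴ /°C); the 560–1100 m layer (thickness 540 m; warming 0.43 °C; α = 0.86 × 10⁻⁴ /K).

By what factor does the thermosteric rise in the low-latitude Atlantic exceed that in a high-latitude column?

1.6

A Layer 1: 200 × 0.56 × 2.8×10⁻⁴ = 0.03136 m
A Layer 2: 2.4×10⁻⁴ × 600 × 0.41 = 0.05904 m
A total: 0.09040 m
B Layer 1: 1.3×10⁻⁴ × 0.29 × 130 = 0.004901 m
B 430 × 0.48 × 1.6×10⁻⁴ = 0.033024 m
B 560–1100 m: 0.86×10⁻⁴ × 540 × 0.43 = 0.0199692 m
B total: 0.0578942 m
Ratio: 0.09040 / 0.0578942 ≈ 1.561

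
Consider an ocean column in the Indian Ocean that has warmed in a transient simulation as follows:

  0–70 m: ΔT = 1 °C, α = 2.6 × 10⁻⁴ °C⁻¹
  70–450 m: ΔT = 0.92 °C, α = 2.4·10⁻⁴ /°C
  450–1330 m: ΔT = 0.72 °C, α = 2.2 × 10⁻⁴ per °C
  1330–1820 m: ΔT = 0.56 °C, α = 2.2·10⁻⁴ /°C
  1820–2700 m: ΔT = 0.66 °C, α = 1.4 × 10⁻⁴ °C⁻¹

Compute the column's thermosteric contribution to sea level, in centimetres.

38.3 cm

Layer 1: 1 × 70 × 2.6×10⁻⁴ = 0.01820 m
0.92 × 2.4×10⁻⁴ × 380 = 0.083904 m
450–1330 m: 2.2×10⁻⁴ × 0.72 × 880 = 0.139392 m
1330–1820 m: 490 × 0.56 × 2.2×10⁻⁴ = 0.060368 m
880 × 1.4×10⁻⁴ × 0.66 = 0.081312 m
Δh = 0.01820 + 0.083904 + 0.139392 + 0.060368 + 0.081312 = 0.383176 m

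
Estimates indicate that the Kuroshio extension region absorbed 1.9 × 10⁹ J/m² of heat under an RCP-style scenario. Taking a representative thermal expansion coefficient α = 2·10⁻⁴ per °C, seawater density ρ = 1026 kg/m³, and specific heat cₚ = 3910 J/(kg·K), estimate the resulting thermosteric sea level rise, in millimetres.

Δh = αQ/(ρcₚ) = 2×10⁻⁴ × 1.9×10⁹ / (1026 × 3910) ≈ 0.094724 m

Δh = 94.7 mm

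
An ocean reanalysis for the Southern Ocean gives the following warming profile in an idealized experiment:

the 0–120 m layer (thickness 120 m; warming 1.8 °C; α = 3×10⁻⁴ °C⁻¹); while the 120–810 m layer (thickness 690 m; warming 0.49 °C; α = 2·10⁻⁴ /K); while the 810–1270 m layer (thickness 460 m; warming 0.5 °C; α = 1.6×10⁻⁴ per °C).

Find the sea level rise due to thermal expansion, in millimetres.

Δh ≈ 169 mm

0–120 m: 3×10⁻⁴ × 120 × 1.8 = 0.06480 m
690 × 0.49 × 2×10⁻⁴ = 0.06762 m
810–1270 m: 0.5 × 460 × 1.6×10⁻⁴ = 0.03680 m
Δh = 0.06480 + 0.06762 + 0.03680 = 0.16922 m ≈ 169 mm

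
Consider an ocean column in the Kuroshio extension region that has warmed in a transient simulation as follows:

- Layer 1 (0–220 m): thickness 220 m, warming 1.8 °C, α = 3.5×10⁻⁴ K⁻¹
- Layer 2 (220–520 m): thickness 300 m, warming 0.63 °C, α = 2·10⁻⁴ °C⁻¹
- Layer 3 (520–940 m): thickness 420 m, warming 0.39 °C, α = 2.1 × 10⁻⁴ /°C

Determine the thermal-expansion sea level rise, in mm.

1.8 × 220 × 3.5×10⁻⁴ = 0.13860 m
Layer 2: 2×10⁻⁴ × 0.63 × 300 = 0.03780 m
2.1×10⁻⁴ × 420 × 0.39 = 0.034398 m
Δh = 0.13860 + 0.03780 + 0.034398 = 0.210798 m

210 mm of thermosteric rise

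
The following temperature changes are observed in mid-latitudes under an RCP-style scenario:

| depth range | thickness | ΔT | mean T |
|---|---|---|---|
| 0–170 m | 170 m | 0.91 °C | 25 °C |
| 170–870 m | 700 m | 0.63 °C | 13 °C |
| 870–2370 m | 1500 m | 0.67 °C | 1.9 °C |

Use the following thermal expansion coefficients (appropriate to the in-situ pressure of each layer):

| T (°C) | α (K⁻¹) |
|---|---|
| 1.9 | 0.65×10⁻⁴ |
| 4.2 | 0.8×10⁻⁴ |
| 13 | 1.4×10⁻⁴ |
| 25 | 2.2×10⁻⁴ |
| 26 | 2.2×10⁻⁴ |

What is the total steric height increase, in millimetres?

Layer 1 at 25 °C → α = 2.2×10⁻⁴ K⁻¹
Layer 2 at 13 °C → α = 1.4×10⁻⁴ K⁻¹
Layer 3 at 1.9 °C → α = 0.65×10⁻⁴ K⁻¹
0–170 m: 2.2×10⁻⁴ × 0.91 × 170 = 0.034034 m
Layer 2: 700 × 0.63 × 1.4×10⁻⁴ = 0.06174 m
1500 × 0.65×10⁻⁴ × 0.67 = 0.065325 m
Δh = 0.034034 + 0.06174 + 0.065325 = 0.161099 m ≈ 161 mm

161 mm of thermosteric rise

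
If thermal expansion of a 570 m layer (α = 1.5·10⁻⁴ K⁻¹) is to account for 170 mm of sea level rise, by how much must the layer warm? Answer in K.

about 2.0 K

ΔT = Δh/(αH) = 0.17 / (1.5×10⁻⁴ × 570) ≈ 1.988 K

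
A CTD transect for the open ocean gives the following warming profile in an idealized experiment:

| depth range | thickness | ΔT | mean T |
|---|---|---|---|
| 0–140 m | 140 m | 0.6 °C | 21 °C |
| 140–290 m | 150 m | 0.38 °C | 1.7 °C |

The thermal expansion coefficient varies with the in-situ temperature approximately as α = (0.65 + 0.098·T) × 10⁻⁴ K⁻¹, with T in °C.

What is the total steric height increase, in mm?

about 27.4 mm

Layer 1: α = (0.65 + 0.098×21)×10⁻⁴ = 2.708×10⁻⁴ K⁻¹
Layer 2: α = (0.65 + 0.098×1.7)×10⁻⁴ = 0.8166×10⁻⁴ K⁻¹
0–140 m: 2.708×10⁻⁴ × 0.6 × 140 = 0.0227472 m
Layer 2: 0.8166×10⁻⁴ × 150 × 0.38 = 0.00465462 m
Δh = 0.0227472 + 0.00465462 = 0.02740182 m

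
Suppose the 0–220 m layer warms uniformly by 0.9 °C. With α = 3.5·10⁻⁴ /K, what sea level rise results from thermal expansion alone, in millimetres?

Δh = αΔT·H = 3.5×10⁻⁴ × 0.9 × 220 = 0.06930 m

Δh = 69.3 mm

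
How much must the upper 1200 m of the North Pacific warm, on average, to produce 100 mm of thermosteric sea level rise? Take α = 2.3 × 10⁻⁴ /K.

ΔT = Δh/(αH) = 0.1 / (2.3×10⁻⁴ × 1200) ≈ 0.3623 K

about 0.362 K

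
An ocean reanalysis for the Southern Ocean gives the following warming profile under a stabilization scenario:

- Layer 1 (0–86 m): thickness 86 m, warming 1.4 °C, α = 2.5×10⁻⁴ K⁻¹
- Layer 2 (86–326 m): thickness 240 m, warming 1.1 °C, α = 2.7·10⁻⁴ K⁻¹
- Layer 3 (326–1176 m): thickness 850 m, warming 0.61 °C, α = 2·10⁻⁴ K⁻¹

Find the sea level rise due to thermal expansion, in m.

0–86 m: 86 × 2.5×10⁻⁴ × 1.4 = 0.03010 m
1.1 × 2.7×10⁻⁴ × 240 = 0.07128 m
Layer 3: 0.61 × 850 × 2×10⁻⁴ = 0.10370 m
Δh = 0.03010 + 0.07128 + 0.10370 = 0.20508 m

0.205 m of thermosteric rise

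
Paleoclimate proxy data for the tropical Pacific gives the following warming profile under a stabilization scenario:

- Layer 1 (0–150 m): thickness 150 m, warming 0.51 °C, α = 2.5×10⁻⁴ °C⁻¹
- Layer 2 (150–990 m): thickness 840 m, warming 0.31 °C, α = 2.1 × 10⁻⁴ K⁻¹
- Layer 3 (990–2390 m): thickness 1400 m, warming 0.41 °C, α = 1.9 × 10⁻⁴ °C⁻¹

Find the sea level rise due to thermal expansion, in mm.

180 mm

0–150 m: 2.5×10⁻⁴ × 150 × 0.51 = 0.019125 m
840 × 2.1×10⁻⁴ × 0.31 = 0.054684 m
1400 × 0.41 × 1.9×10⁻⁴ = 0.10906 m
Δh = 0.019125 + 0.054684 + 0.10906 = 0.182869 m ≈ 180 mm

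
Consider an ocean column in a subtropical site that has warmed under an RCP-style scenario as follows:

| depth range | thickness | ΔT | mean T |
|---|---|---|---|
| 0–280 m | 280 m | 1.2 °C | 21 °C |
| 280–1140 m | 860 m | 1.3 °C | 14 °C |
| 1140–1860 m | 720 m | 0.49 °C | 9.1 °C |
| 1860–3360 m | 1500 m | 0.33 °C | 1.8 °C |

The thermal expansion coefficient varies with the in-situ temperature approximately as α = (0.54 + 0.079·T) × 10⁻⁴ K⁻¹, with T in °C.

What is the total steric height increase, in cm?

about 33.6 cm

Layer 1: α = (0.54 + 0.079×21)×10⁻⁴ = 2.199×10⁻⁴ K⁻¹
Layer 2: α = (0.54 + 0.079×14)×10⁻⁴ = 1.646×10⁻⁴ K⁻¹
Layer 3: α = (0.54 + 0.079×9.1)×10⁻⁴ = 1.2589×10⁻⁴ K⁻¹
Layer 4: α = (0.54 + 0.079×1.8)×10⁻⁴ = 0.6822×10⁻⁴ K⁻¹
280 × 2.199×10⁻⁴ × 1.2 = 0.0738864 m
Layer 2: 1.646×10⁻⁴ × 860 × 1.3 = 0.1840228 m
1140–1860 m: 0.49 × 1.2589×10⁻⁴ × 720 = 0.044413992 m
0.33 × 1500 × 0.6822×10⁻⁴ = 0.0337689 m
Δh = 0.0738864 + 0.1840228 + 0.044413992 + 0.0337689 = 0.336092092 m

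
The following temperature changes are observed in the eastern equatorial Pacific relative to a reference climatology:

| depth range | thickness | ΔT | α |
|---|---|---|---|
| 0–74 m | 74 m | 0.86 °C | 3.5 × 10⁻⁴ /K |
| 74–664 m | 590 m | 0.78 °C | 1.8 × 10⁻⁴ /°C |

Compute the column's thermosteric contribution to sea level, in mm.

Layer 1: 0.86 × 3.5×10⁻⁴ × 74 = 0.022274 m
0.78 × 1.8×10⁻⁴ × 590 = 0.082836 m
Δh = 0.022274 + 0.082836 = 0.10511 m

about 110 mm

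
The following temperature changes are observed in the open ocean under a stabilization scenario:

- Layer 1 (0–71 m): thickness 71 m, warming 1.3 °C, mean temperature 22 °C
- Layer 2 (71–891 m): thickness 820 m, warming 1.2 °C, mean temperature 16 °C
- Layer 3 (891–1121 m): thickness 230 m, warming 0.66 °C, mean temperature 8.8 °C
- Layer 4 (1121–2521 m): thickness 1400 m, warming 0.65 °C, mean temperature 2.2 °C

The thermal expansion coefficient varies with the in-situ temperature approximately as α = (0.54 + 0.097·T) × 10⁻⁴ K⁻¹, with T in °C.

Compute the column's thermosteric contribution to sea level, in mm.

about 320 mm

Layer 1: α = (0.54 + 0.097×22)×10⁻⁴ = 2.674×10⁻⁴ K⁻¹
Layer 2: α = (0.54 + 0.097×16)×10⁻⁴ = 2.092×10⁻⁴ K⁻¹
Layer 3: α = (0.54 + 0.097×8.8)×10⁻⁴ = 1.3936×10⁻⁴ K⁻¹
Layer 4: α = (0.54 + 0.097×2.2)×10⁻⁴ = 0.7534×10⁻⁴ K⁻¹
2.674×10⁻⁴ × 71 × 1.3 = 0.02468102 m
71–891 m: 2.092×10⁻⁴ × 820 × 1.2 = 0.2058528 m
Layer 3: 230 × 0.66 × 1.3936×10⁻⁴ = 0.021154848 m
1400 × 0.7534×10⁻⁴ × 0.65 = 0.0685594 m
Δh = 0.02468102 + 0.2058528 + 0.021154848 + 0.0685594 = 0.320248068 m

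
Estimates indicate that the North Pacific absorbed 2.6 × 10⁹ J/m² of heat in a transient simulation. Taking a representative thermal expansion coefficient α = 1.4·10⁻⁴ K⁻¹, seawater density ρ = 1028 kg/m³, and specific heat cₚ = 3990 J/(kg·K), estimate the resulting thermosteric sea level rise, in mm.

88.7 mm of thermosteric rise

Δh = αQ/(ρcₚ) = 1.4×10⁻⁴ × 2.6×10⁹ / (1028 × 3990) ≈ 0.088743 m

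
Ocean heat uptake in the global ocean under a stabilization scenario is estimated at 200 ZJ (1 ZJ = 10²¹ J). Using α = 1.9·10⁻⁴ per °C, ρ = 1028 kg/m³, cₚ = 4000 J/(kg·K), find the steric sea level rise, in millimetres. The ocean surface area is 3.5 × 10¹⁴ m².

Δh = 26.4 mm

Per unit area: Q = 200×10²¹ / (3.5×10¹⁴) ≈ 5.714×10⁸ J/m²
Δh = αQ/(ρcₚ) = 1.9×10⁻⁴ × 5.714×10⁸ / (1028 × 4000) ≈ 0.026402 m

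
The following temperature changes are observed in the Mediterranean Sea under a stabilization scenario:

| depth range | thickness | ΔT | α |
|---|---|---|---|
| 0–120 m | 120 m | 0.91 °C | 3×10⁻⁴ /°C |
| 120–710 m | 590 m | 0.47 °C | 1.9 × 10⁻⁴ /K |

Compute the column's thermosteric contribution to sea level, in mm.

Δh ≈ 85 mm

0–120 m: 0.91 × 120 × 3×10⁻⁴ = 0.03276 m
Layer 2: 0.47 × 1.9×10⁻⁴ × 590 = 0.052687 m
Δh = 0.03276 + 0.052687 = 0.085447 m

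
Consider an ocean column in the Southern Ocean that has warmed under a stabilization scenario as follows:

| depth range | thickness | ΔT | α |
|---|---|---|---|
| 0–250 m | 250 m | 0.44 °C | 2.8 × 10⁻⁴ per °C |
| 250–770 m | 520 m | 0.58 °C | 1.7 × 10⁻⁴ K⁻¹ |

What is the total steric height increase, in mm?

Δh ≈ 82.1 mm

250 × 0.44 × 2.8×10⁻⁴ = 0.03080 m
250–770 m: 0.58 × 520 × 1.7×10⁻⁴ = 0.051272 m
Δh = 0.03080 + 0.051272 = 0.082072 m ≈ 82.1 mm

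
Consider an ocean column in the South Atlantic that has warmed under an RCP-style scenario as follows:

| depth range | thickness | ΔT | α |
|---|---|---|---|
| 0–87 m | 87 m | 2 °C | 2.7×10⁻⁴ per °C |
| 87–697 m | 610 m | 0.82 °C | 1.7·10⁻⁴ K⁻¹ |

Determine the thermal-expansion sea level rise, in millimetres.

about 132 mm

0–87 m: 87 × 2 × 2.7×10⁻⁴ = 0.04698 m
Layer 2: 610 × 1.7×10⁻⁴ × 0.82 = 0.085034 m
Δh = 0.04698 + 0.085034 = 0.132014 m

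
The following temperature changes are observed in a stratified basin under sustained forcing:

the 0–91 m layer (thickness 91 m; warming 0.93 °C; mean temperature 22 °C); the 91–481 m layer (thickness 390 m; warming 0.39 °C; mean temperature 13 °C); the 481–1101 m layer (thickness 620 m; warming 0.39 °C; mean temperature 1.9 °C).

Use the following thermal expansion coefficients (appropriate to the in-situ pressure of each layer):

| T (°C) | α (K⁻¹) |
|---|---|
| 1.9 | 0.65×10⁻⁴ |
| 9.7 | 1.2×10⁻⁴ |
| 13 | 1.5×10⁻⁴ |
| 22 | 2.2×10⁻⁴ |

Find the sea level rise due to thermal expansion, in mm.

Layer 1 at 22 °C → α = 2.2×10⁻⁴ K⁻¹
Layer 2 at 13 °C → α = 1.5×10⁻⁴ K⁻¹
Layer 3 at 1.9 °C → α = 0.65×10⁻⁴ K⁻¹
Layer 1: 91 × 2.2×10⁻⁴ × 0.93 = 0.0186186 m
0.39 × 1.5×10⁻⁴ × 390 = 0.022815 m
481–1101 m: 0.65×10⁻⁴ × 620 × 0.39 = 0.015717 m
Δh = 0.0186186 + 0.022815 + 0.015717 = 0.0571506 m ≈ 57.2 mm

Δh ≈ 57.2 mm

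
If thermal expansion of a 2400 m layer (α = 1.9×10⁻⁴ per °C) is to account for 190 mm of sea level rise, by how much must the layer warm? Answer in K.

ΔT = Δh/(αH) = 0.19 / (1.9×10⁻⁴ × 2400) ≈ 0.4167 K

0.42 K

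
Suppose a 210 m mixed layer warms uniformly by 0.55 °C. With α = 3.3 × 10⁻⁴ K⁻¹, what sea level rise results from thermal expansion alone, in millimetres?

38.1 mm

Δh = αΔT·H = 3.3×10⁻⁴ × 0.55 × 210 = 0.038115 m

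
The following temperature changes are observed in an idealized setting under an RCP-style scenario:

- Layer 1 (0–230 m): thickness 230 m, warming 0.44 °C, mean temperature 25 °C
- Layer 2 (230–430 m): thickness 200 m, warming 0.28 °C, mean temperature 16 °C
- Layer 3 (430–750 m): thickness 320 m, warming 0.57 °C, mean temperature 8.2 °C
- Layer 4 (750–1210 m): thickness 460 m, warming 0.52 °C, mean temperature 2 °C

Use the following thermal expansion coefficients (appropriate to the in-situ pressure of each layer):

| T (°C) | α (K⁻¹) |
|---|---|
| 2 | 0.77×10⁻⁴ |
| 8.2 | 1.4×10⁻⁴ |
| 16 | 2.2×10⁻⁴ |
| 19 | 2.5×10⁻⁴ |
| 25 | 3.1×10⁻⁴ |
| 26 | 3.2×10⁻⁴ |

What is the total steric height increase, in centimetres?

about 8.76 cm

Layer 1 at 25 °C → α = 3.1×10⁻⁴ K⁻¹
Layer 2 at 16 °C → α = 2.2×10⁻⁴ K⁻¹
Layer 3 at 8.2 °C → α = 1.4×10⁻⁴ K⁻¹
Layer 4 at 2 °C → α = 0.77×10⁻⁴ K⁻¹
0–230 m: 3.1×10⁻⁴ × 0.44 × 230 = 0.031372 m
0.28 × 2.2×10⁻⁴ × 200 = 0.01232 m
Layer 3: 0.57 × 1.4×10⁻⁴ × 320 = 0.025536 m
Layer 4: 0.77×10⁻⁴ × 460 × 0.52 = 0.0184184 m
Δh = 0.031372 + 0.01232 + 0.025536 + 0.0184184 = 0.0876464 m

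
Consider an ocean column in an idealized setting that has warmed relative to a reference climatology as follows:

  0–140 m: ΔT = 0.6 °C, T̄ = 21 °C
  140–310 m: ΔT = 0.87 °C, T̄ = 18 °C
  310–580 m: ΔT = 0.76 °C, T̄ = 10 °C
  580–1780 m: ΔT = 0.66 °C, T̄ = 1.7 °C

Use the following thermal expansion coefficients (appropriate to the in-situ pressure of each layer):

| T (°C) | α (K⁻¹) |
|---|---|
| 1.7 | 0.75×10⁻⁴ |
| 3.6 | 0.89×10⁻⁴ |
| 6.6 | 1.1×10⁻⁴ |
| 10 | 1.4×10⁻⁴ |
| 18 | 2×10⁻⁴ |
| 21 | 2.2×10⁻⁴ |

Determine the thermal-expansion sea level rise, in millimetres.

Layer 1 at 21 °C → α = 2.2×10⁻⁴ K⁻¹
Layer 2 at 18 °C → α = 2×10⁻⁴ K⁻¹
Layer 3 at 10 °C → α = 1.4×10⁻⁴ K⁻¹
Layer 4 at 1.7 °C → α = 0.75×10⁻⁴ K⁻¹
Layer 1: 2.2×10⁻⁴ × 0.6 × 140 = 0.01848 m
140–310 m: 2×10⁻⁴ × 170 × 0.87 = 0.02958 m
310–580 m: 0.76 × 270 × 1.4×10⁻⁴ = 0.028728 m
Layer 4: 0.75×10⁻⁴ × 0.66 × 1200 = 0.05940 m
Δh = 0.01848 + 0.02958 + 0.028728 + 0.05940 = 0.136188 m

about 140 mm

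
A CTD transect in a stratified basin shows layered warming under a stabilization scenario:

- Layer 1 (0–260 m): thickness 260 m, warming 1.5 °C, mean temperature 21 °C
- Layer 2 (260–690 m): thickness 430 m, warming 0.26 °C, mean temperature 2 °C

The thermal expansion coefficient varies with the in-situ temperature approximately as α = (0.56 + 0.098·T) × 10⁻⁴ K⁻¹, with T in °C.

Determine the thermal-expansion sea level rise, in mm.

111 mm

Layer 1: α = (0.56 + 0.098×21)×10⁻⁴ = 2.618×10⁻⁴ K⁻¹
Layer 2: α = (0.56 + 0.098×2)×10⁻⁴ = 0.756×10⁻⁴ K⁻¹
Layer 1: 2.618×10⁻⁴ × 260 × 1.5 = 0.102102 m
Layer 2: 0.756×10⁻⁴ × 430 × 0.26 = 0.00845208 m
Δh = 0.102102 + 0.00845208 = 0.11055408 m ≈ 111 mm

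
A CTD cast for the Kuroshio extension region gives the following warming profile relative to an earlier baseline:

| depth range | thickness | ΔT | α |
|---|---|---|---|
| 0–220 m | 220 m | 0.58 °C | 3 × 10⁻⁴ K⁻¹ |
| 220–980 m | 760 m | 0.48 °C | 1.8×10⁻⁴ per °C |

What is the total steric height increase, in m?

0.104 m of thermosteric rise

0–220 m: 220 × 3×10⁻⁴ × 0.58 = 0.03828 m
Layer 2: 0.48 × 760 × 1.8×10⁻⁴ = 0.065664 m
Δh = 0.03828 + 0.065664 = 0.103944 m ≈ 0.104 m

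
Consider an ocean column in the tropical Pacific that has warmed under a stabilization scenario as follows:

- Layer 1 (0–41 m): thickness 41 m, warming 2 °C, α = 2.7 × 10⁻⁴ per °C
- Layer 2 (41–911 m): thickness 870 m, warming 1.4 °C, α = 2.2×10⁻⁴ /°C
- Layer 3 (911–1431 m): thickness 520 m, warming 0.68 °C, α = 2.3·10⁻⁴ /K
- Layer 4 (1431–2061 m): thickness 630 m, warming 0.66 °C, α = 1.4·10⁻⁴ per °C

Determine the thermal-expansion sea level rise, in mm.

about 430 mm

Layer 1: 2 × 2.7×10⁻⁴ × 41 = 0.02214 m
Layer 2: 1.4 × 2.2×10⁻⁴ × 870 = 0.26796 m
2.3×10⁻⁴ × 520 × 0.68 = 0.081328 m
0.66 × 630 × 1.4×10⁻⁴ = 0.058212 m
Δh = 0.02214 + 0.26796 + 0.081328 + 0.058212 = 0.42964 m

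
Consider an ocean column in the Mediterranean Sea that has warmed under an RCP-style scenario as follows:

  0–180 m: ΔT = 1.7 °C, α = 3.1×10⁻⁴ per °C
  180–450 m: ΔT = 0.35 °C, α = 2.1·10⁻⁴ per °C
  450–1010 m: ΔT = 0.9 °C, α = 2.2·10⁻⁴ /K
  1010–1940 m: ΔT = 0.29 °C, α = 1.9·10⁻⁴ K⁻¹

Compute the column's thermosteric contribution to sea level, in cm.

0–180 m: 3.1×10⁻⁴ × 1.7 × 180 = 0.09486 m
0.35 × 2.1×10⁻⁴ × 270 = 0.019845 m
Layer 3: 2.2×10⁻⁴ × 560 × 0.9 = 0.11088 m
Layer 4: 930 × 1.9×10⁻⁴ × 0.29 = 0.051243 m
Δh = 0.09486 + 0.019845 + 0.11088 + 0.051243 = 0.276828 m ≈ 27.7 cm

about 27.7 cm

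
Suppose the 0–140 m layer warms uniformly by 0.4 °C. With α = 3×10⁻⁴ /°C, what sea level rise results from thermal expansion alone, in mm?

Δh ≈ 16.8 mm

Δh = αΔT·H = 3×10⁻⁴ × 0.4 × 140 = 0.01680 m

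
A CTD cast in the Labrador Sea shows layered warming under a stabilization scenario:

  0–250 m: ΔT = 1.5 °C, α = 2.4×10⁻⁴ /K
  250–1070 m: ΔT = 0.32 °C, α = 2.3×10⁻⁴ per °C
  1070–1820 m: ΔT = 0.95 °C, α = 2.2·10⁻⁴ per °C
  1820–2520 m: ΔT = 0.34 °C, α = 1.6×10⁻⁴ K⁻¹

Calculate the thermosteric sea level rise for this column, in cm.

0–250 m: 2.4×10⁻⁴ × 1.5 × 250 = 0.09000 m
2.3×10⁻⁴ × 0.32 × 820 = 0.060352 m
0.95 × 2.2×10⁻⁴ × 750 = 0.15675 m
1.6×10⁻⁴ × 0.34 × 700 = 0.03808 m
Δh = 0.09000 + 0.060352 + 0.15675 + 0.03808 = 0.345182 m ≈ 34.5 cm

34.5 cm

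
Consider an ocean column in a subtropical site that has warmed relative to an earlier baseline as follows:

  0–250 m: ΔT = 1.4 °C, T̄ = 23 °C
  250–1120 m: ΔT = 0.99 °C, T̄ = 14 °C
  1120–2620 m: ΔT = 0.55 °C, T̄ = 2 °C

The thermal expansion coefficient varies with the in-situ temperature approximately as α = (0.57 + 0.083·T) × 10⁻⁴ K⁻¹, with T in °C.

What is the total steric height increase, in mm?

Layer 1: α = (0.57 + 0.083×23)×10⁻⁴ = 2.479×10⁻⁴ K⁻¹
Layer 2: α = (0.57 + 0.083×14)×10⁻⁴ = 1.732×10⁻⁴ K⁻¹
Layer 3: α = (0.57 + 0.083×2)×10⁻⁴ = 0.736×10⁻⁴ K⁻¹
0–250 m: 250 × 2.479×10⁻⁴ × 1.4 = 0.086765 m
Layer 2: 1.732×10⁻⁴ × 870 × 0.99 = 0.14917716 m
Layer 3: 0.736×10⁻⁴ × 0.55 × 1500 = 0.06072 m
Δh = 0.086765 + 0.14917716 + 0.06072 = 0.29666216 m

297 mm of thermosteric rise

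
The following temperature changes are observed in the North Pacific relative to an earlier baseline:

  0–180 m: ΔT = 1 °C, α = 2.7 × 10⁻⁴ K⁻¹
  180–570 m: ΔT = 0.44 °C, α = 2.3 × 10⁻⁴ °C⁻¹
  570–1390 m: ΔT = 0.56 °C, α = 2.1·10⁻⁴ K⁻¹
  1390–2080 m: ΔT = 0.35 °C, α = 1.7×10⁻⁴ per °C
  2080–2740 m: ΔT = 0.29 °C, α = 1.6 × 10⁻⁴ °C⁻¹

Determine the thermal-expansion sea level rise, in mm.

0–180 m: 180 × 2.7×10⁻⁴ × 1 = 0.04860 m
180–570 m: 0.44 × 2.3×10⁻⁴ × 390 = 0.039468 m
0.56 × 2.1×10⁻⁴ × 820 = 0.096432 m
0.35 × 690 × 1.7×10⁻⁴ = 0.041055 m
Layer 5: 0.29 × 1.6×10⁻⁴ × 660 = 0.030624 m
Δh = 0.04860 + 0.039468 + 0.096432 + 0.041055 + 0.030624 = 0.256179 m

about 256 mm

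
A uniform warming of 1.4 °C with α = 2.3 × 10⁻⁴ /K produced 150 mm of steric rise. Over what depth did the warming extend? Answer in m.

H = Δh/(αΔT) = 0.15 / (2.3×10⁻⁴ × 1.4) ≈ 465.8 m

H ≈ 466 m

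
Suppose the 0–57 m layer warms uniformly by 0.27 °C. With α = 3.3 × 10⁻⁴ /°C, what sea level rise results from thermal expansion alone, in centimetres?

Δh = αΔT·H = 3.3×10⁻⁴ × 0.27 × 57 = 0.0050787 m

Δh = 0.508 cm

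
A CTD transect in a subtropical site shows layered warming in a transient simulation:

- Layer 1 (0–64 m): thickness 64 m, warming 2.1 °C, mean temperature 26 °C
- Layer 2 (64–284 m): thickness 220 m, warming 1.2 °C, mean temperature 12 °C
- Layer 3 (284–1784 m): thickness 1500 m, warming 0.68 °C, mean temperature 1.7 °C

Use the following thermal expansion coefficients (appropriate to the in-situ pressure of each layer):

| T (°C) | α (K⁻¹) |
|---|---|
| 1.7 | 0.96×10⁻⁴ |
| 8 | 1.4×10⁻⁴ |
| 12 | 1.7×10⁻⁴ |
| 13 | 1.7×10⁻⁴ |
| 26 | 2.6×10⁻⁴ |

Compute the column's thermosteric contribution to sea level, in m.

0.178 m

Layer 1 at 26 °C → α = 2.6×10⁻⁴ K⁻¹
Layer 2 at 12 °C → α = 1.7×10⁻⁴ K⁻¹
Layer 3 at 1.7 °C → α = 0.96×10⁻⁴ K⁻¹
0–64 m: 64 × 2.1 × 2.6×10⁻⁴ = 0.034944 m
64–284 m: 1.2 × 1.7×10⁻⁴ × 220 = 0.04488 m
Layer 3: 0.68 × 0.96×10⁻⁴ × 1500 = 0.09792 m
Δh = 0.034944 + 0.04488 + 0.09792 = 0.177744 m ≈ 0.178 m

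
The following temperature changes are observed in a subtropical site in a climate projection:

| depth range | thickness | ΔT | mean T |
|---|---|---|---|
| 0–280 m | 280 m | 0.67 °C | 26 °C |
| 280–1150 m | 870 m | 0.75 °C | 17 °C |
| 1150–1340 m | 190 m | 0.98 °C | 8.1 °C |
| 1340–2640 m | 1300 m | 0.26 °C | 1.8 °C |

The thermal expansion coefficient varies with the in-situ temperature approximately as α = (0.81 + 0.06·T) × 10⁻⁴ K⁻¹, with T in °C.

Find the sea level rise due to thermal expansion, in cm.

about 21.9 cm

Layer 1: α = (0.81 + 0.06×26)×10⁻⁴ = 2.37×10⁻⁴ K⁻¹
Layer 2: α = (0.81 + 0.06×17)×10⁻⁴ = 1.83×10⁻⁴ K⁻¹
Layer 3: α = (0.81 + 0.06×8.1)×10⁻⁴ = 1.296×10⁻⁴ K⁻¹
Layer 4: α = (0.81 + 0.06×1.8)×10⁻⁴ = 0.918×10⁻⁴ K⁻¹
2.37×10⁻⁴ × 0.67 × 280 = 0.0444612 m
280–1150 m: 870 × 0.75 × 1.83×10⁻⁴ = 0.1194075 m
1150–1340 m: 190 × 1.296×10⁻⁴ × 0.98 = 0.02413152 m
0.918×10⁻⁴ × 1300 × 0.26 = 0.0310284 m
Δh = 0.0444612 + 0.1194075 + 0.02413152 + 0.0310284 = 0.21902862 m ≈ 21.9 cm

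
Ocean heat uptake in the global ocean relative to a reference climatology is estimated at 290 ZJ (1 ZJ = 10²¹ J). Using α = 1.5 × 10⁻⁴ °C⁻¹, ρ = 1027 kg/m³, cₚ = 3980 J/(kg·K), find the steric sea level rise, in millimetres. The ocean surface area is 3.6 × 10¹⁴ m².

Per unit area: Q = 290×10²¹ / (3.6×10¹⁴) ≈ 8.056×10⁸ J/m²
Δh = αQ/(ρcₚ) = 1.5×10⁻⁴ × 8.056×10⁸ / (1027 × 3980) ≈ 0.029564 m

29.6 mm of thermosteric rise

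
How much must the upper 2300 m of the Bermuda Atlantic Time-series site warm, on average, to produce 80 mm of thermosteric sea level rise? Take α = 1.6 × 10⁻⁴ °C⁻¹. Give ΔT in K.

ΔT = Δh/(αH) = 0.08 / (1.6×10⁻⁴ × 2300) ≈ 0.2174 K

0.217 K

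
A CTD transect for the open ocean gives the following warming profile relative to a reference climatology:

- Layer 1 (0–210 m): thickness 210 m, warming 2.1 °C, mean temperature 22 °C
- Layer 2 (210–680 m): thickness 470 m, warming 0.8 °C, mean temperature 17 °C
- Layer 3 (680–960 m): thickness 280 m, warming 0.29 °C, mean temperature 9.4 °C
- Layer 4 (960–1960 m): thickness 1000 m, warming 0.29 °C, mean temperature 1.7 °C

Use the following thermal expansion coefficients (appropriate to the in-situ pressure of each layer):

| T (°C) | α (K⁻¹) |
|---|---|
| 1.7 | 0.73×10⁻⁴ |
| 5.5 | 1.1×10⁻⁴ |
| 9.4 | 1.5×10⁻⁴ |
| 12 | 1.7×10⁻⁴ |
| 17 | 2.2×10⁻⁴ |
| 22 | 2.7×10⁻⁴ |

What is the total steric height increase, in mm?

Δh = 235 mm

Layer 1 at 22 °C → α = 2.7×10⁻⁴ K⁻¹
Layer 2 at 17 °C → α = 2.2×10⁻⁴ K⁻¹
Layer 3 at 9.4 °C → α = 1.5×10⁻⁴ K⁻¹
Layer 4 at 1.7 °C → α = 0.73×10⁻⁴ K⁻¹
Layer 1: 2.1 × 2.7×10⁻⁴ × 210 = 0.11907 m
2.2×10⁻⁴ × 0.8 × 470 = 0.08272 m
280 × 0.29 × 1.5×10⁻⁴ = 0.01218 m
960–1960 m: 1000 × 0.73×10⁻⁴ × 0.29 = 0.02117 m
Δh = 0.11907 + 0.08272 + 0.01218 + 0.02117 = 0.23514 m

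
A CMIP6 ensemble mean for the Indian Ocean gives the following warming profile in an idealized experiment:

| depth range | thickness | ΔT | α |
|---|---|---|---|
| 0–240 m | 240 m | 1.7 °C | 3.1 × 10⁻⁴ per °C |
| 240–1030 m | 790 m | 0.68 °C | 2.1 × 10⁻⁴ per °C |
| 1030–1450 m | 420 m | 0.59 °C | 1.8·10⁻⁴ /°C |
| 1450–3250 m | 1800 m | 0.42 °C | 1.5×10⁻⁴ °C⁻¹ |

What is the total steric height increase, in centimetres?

0–240 m: 1.7 × 240 × 3.1×10⁻⁴ = 0.12648 m
Layer 2: 0.68 × 790 × 2.1×10⁻⁴ = 0.112812 m
Layer 3: 0.59 × 420 × 1.8×10⁻⁴ = 0.044604 m
1450–3250 m: 0.42 × 1800 × 1.5×10⁻⁴ = 0.11340 m
Δh = 0.12648 + 0.112812 + 0.044604 + 0.11340 = 0.397296 m ≈ 39.7 cm

39.7 cm of thermosteric rise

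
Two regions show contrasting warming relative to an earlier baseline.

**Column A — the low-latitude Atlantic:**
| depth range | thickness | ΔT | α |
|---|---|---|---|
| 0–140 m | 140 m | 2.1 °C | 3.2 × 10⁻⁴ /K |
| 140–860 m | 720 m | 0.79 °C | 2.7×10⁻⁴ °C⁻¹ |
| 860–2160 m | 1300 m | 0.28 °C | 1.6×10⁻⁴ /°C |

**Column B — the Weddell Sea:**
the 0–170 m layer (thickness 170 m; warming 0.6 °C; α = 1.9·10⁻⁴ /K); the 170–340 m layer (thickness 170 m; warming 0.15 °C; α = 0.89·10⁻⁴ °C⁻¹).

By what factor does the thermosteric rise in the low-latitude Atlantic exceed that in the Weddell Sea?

A 140 × 2.1 × 3.2×10⁻⁴ = 0.09408 m
A 720 × 2.7×10⁻⁴ × 0.79 = 0.153576 m
A Layer 3: 1.6×10⁻⁴ × 1300 × 0.28 = 0.05824 m
A total: 0.305896 m
B Layer 1: 1.9×10⁻⁴ × 0.6 × 170 = 0.01938 m
B 170–340 m: 0.89×10⁻⁴ × 170 × 0.15 = 0.0022695 m
B total: 0.0216495 m
Ratio: 0.305896 / 0.0216495 ≈ 14.13

a factor of 14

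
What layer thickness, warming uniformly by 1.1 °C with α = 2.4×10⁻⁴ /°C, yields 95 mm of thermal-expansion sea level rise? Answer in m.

360 m

H = Δh/(αΔT) = 0.095 / (2.4×10⁻⁴ × 1.1) ≈ 359.8 m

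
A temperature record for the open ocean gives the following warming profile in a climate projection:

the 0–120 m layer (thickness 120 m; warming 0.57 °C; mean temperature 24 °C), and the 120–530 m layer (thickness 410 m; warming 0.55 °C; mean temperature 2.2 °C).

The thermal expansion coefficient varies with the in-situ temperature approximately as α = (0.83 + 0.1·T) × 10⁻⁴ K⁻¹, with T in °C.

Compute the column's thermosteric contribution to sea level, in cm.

4.58 cm of thermosteric rise

Layer 1: α = (0.83 + 0.1×24)×10⁻⁴ = 3.23×10⁻⁴ K⁻¹
Layer 2: α = (0.83 + 0.1×2.2)×10⁻⁴ = 1.05×10⁻⁴ K⁻¹
0–120 m: 3.23×10⁻⁴ × 120 × 0.57 = 0.0220932 m
120–530 m: 410 × 1.05×10⁻⁴ × 0.55 = 0.0236775 m
Δh = 0.0220932 + 0.0236775 = 0.0457707 m ≈ 4.58 cm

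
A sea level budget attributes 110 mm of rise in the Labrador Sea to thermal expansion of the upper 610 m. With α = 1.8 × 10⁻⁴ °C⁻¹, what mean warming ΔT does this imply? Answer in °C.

ΔT = Δh/(αH) = 0.11 / (1.8×10⁻⁴ × 610) ≈ 1.002 °C

about 1.00 °C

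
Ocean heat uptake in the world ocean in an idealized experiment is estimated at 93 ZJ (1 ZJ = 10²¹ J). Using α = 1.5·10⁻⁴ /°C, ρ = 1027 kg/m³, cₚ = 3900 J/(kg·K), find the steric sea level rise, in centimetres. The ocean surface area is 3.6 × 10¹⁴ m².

Per unit area: Q = 93×10²¹ / (3.6×10¹⁴) ≈ 2.583×10⁸ J/m²
Δh = αQ/(ρcₚ) = 1.5×10⁻⁴ × 2.583×10⁸ / (1027 × 3900) ≈ 0.0096734 m

0.967 cm of thermosteric rise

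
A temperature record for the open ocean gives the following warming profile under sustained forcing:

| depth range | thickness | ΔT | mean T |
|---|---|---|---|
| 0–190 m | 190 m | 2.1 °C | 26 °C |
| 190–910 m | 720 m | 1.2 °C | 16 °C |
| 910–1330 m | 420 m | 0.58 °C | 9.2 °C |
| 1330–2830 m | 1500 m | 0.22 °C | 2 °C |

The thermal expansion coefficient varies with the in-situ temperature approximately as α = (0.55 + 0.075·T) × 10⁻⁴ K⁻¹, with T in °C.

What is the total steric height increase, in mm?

Layer 1: α = (0.55 + 0.075×26)×10⁻⁴ = 2.5×10⁻⁴ K⁻¹
Layer 2: α = (0.55 + 0.075×16)×10⁻⁴ = 1.75×10⁻⁴ K⁻¹
Layer 3: α = (0.55 + 0.075×9.2)×10⁻⁴ = 1.24×10⁻⁴ K⁻¹
Layer 4: α = (0.55 + 0.075×2)×10⁻⁴ = 0.7×10⁻⁴ K⁻¹
2.5×10⁻⁴ × 2.1 × 190 = 0.09975 m
190–910 m: 1.2 × 1.75×10⁻⁴ × 720 = 0.15120 m
Layer 3: 420 × 0.58 × 1.24×10⁻⁴ = 0.0302064 m
Layer 4: 1500 × 0.22 × 0.7×10⁻⁴ = 0.02310 m
Δh = 0.09975 + 0.15120 + 0.0302064 + 0.02310 = 0.3042564 m

Δh ≈ 300 mm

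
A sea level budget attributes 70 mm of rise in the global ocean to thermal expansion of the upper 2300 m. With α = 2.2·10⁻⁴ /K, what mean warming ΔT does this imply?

0.14 °C

ΔT = Δh/(αH) = 0.07 / (2.2×10⁻⁴ × 2300) ≈ 0.1383 °C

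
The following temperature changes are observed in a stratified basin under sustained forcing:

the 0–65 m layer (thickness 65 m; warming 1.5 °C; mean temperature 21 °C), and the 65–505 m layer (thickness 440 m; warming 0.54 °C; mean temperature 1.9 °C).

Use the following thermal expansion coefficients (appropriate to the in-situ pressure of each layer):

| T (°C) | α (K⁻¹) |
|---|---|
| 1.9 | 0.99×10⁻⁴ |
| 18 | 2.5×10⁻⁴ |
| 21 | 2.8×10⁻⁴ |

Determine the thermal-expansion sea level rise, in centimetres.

Δh = 5.08 cm

Layer 1 at 21 °C → α = 2.8×10⁻⁴ K⁻¹
Layer 2 at 1.9 °C → α = 0.99×10⁻⁴ K⁻¹
0–65 m: 1.5 × 2.8×10⁻⁴ × 65 = 0.02730 m
0.54 × 0.99×10⁻⁴ × 440 = 0.0235224 m
Δh = 0.02730 + 0.0235224 = 0.0508224 m ≈ 5.08 cm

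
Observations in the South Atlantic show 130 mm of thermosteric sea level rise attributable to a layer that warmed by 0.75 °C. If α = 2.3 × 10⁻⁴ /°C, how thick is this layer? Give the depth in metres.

about 754 m

H = Δh/(αΔT) = 0.13 / (2.3×10⁻⁴ × 0.75) ≈ 753.6 m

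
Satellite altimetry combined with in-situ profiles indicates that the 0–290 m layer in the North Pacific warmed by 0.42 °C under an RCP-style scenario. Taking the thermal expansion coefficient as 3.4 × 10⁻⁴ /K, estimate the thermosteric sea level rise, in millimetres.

Δh = αΔT·H = 3.4×10⁻⁴ × 0.42 × 290 = 0.041412 m

Δh ≈ 41 mm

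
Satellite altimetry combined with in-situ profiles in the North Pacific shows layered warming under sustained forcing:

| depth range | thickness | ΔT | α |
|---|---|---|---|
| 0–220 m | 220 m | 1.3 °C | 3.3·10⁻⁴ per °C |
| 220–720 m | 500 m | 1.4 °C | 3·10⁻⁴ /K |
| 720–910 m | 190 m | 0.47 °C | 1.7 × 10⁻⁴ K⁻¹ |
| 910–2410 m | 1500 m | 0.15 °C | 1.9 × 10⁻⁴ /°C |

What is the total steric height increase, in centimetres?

220 × 1.3 × 3.3×10⁻⁴ = 0.09438 m
Layer 2: 3×10⁻⁴ × 1.4 × 500 = 0.21000 m
Layer 3: 1.7×10⁻⁴ × 0.47 × 190 = 0.015181 m
0.15 × 1.9×10⁻⁴ × 1500 = 0.04275 m
Δh = 0.09438 + 0.21000 + 0.015181 + 0.04275 = 0.362311 m

about 36.2 cm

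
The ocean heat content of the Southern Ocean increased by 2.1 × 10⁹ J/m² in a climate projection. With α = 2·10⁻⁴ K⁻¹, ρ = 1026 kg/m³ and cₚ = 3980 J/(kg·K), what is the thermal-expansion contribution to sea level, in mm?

103 mm

Δh = αQ/(ρcₚ) = 2×10⁻⁴ × 2.1×10⁹ / (1026 × 3980) ≈ 0.10285 m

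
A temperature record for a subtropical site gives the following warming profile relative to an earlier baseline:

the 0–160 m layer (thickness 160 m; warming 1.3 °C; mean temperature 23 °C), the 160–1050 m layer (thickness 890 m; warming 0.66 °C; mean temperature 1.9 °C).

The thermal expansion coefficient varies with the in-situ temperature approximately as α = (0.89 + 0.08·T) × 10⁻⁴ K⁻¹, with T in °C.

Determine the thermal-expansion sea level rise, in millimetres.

120 mm

Layer 1: α = (0.89 + 0.08×23)×10⁻⁴ = 2.73×10⁻⁴ K⁻¹
Layer 2: α = (0.89 + 0.08×1.9)×10⁻⁴ = 1.042×10⁻⁴ K⁻¹
160 × 2.73×10⁻⁴ × 1.3 = 0.056784 m
0.66 × 1.042×10⁻⁴ × 890 = 0.06120708 m
Δh = 0.056784 + 0.06120708 = 0.11799108 m ≈ 120 mm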